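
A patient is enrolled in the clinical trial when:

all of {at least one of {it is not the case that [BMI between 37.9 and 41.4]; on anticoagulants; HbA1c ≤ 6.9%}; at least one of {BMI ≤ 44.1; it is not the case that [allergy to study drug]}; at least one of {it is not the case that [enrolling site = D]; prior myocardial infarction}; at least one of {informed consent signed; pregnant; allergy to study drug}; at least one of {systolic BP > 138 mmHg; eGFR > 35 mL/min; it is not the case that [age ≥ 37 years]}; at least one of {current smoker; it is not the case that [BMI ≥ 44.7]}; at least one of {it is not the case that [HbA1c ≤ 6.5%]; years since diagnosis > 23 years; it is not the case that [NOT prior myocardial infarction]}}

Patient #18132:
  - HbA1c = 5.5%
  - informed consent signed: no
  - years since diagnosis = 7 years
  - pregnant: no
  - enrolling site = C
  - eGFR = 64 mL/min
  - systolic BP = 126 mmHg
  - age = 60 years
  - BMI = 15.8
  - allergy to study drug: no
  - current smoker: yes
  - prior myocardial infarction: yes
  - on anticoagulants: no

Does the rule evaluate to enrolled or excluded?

Excluded

Atomic conditions:
  BMI between 37.9 and 41.4: 15.8 in [37.9, 41.4] is false
  on anticoagulants: no → false
  HbA1c ≤ 6.9%: 5.5 ≤ 6.9 is true
  BMI ≤ 44.1: 15.8 ≤ 44.1 is true
  allergy to study drug: no → false
  enrolling site = D: C == D is false
  prior myocardial infarction: yes → true
  informed consent signed: no → false
  pregnant: no → false
  systolic BP > 138 mmHg: 126 > 138 is false
  eGFR > 35 mL/min: 64 > 35 is true
  age ≥ 37 years: 60 ≥ 37 is true
  current smoker: yes → true
  BMI ≥ 44.7: 15.8 ≥ 44.7 is false
  HbA1c ≤ 6.5%: 5.5 ≤ 6.5 is true
  years since diagnosis > 23 years: 7 > 23 is false
  NOT prior myocardial infarction: yes → false
Combine:
[1.1] NOT false = true
[1] true OR false OR true = true
[2.2] NOT false = true
[2] true OR true = true
[3.1] NOT false = true
[3] true OR true = true
[4] false OR false OR false = false
[5.3] NOT true = false
[5] false OR true OR false = true
[6.2] NOT false = true
[6] true OR true = true
[7.1] NOT true = false
[7.3] NOT false = true
[7] false OR false OR true = true
[root] true AND true AND true AND false AND true AND true AND true = false
Overall: false → excluded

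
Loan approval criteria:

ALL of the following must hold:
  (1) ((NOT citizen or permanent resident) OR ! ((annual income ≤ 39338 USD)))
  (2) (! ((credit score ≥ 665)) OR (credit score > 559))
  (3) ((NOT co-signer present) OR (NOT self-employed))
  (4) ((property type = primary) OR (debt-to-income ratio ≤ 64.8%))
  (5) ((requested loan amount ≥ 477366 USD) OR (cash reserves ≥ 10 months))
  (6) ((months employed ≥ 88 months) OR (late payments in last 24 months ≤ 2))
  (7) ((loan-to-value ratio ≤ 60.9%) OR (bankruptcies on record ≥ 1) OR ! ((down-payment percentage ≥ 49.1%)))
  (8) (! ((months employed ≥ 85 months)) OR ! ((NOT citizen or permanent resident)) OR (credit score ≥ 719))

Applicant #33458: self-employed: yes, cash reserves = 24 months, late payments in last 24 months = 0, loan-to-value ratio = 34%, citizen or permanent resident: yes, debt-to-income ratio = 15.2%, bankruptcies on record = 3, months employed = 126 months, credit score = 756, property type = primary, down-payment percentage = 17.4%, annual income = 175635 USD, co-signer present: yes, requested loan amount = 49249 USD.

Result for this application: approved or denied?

Atomic conditions:
  NOT citizen or permanent resident: yes → false
  annual income ≤ 39338 USD: 175635 ≤ 39338 is false
  credit score ≥ 665: 756 ≥ 665 is true
  credit score > 559: 756 > 559 is true
  NOT co-signer present: yes → false
  NOT self-employed: yes → false
  property type = primary: primary == primary is true
  debt-to-income ratio ≤ 64.8%: 15.2 ≤ 64.8 is true
  requested loan amount ≥ 477366 USD: 49249 ≥ 477366 is false
  cash reserves ≥ 10 months: 24 ≥ 10 is true
  months employed ≥ 88 months: 126 ≥ 88 is true
  late payments in last 24 months ≤ 2: 0 ≤ 2 is true
  loan-to-value ratio ≤ 60.9%: 34 ≤ 60.9 is true
  bankruptcies on record ≥ 1: 3 ≥ 1 is true
  down-payment percentage ≥ 49.1%: 17.4 ≥ 49.1 is false
  months employed ≥ 85 months: 126 ≥ 85 is true
  credit score ≥ 719: 756 ≥ 719 is true
Combine:
[1.2] NOT false = true
[1] false OR true = true
[2.1] NOT true = false
[2] false OR true = true
[3] false OR false = false
[4] true OR true = true
[5] false OR true = true
[6] true OR true = true
[7.3] NOT false = true
[7] true OR true OR true = true
[8.1] NOT true = false
[8.2] NOT false = true
[8] false OR true OR true = true
[root] true AND true AND false AND true AND true AND true AND true AND true = false
Overall: false → denied

Denied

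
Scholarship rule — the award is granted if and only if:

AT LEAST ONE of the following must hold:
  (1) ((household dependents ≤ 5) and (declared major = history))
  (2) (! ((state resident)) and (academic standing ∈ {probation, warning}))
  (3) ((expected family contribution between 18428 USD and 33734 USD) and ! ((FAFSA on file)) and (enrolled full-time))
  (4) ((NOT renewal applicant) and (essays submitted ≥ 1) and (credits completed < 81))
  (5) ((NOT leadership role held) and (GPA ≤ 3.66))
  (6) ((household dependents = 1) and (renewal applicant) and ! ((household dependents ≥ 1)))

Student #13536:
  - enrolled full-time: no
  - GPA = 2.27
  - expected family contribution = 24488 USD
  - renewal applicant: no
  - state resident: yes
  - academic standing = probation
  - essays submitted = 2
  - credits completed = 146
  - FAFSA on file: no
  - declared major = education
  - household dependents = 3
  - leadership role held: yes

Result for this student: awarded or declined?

Declined

Atomic conditions:
  household dependents ≤ 5: 3 ≤ 5 is true
  declared major = history: education == history is false
  state resident: yes → true
  academic standing ∈ {probation, warning}: probation is in the set → true
  expected family contribution between 18428 USD and 33734 USD: 24488 in [18428, 33734] is true
  FAFSA on file: no → false
  enrolled full-time: no → false
  NOT renewal applicant: no → true
  essays submitted ≥ 1: 2 ≥ 1 is true
  credits completed < 81: 146 < 81 is false
  NOT leadership role held: yes → false
  GPA ≤ 3.66: 2.27 ≤ 3.66 is true
  household dependents = 1: 3 == 1 is false
  renewal applicant: no → false
  household dependents ≥ 1: 3 ≥ 1 is true
Combine:
[1] true AND false = false
[2.1] NOT true = false
[2] false AND true = false
[3.2] NOT false = true
[3] true AND true AND false = false
[4] true AND true AND false = false
[5] false AND true = false
[6.3] NOT true = false
[6] false AND false AND false = false
[root] false OR false OR false OR false OR false OR false = false
Overall: false → declined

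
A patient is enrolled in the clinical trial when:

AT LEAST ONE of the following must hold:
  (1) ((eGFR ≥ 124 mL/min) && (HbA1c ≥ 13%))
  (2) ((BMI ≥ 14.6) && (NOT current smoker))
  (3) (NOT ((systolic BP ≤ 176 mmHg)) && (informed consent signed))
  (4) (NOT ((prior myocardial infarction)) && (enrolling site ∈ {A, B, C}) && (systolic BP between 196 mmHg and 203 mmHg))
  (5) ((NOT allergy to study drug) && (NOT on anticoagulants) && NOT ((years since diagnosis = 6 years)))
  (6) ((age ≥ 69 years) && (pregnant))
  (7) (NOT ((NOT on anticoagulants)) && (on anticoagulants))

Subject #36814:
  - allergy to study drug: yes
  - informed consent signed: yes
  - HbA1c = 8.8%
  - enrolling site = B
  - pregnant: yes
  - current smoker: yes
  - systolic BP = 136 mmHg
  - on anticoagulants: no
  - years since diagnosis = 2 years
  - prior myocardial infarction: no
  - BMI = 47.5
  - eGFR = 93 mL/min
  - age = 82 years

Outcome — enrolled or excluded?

Atomic conditions:
  eGFR ≥ 124 mL/min: 93 ≥ 124 is false
  HbA1c ≥ 13%: 8.8 ≥ 13 is false
  BMI ≥ 14.6: 47.5 ≥ 14.6 is true
  NOT current smoker: yes → false
  systolic BP ≤ 176 mmHg: 136 ≤ 176 is true
  informed consent signed: yes → true
  prior myocardial infarction: no → false
  enrolling site ∈ {A, B, C}: B is in the set → true
  systolic BP between 196 mmHg and 203 mmHg: 136 in [196, 203] is false
  NOT allergy to study drug: yes → false
  NOT on anticoagulants: no → true
  years since diagnosis = 6 years: 2 == 6 is false
  age ≥ 69 years: 82 ≥ 69 is true
  pregnant: yes → true
  on anticoagulants: no → false
Combine:
[1] false AND false = false
[2] true AND false = false
[3.1] NOT true = false
[3] false AND true = false
[4.1] NOT false = true
[4] true AND true AND false = false
[5.3] NOT false = true
[5] false AND true AND true = false
[6] true AND true = true
[7.1] NOT true = false
[7] false AND false = false
[root] false OR false OR false OR false OR false OR true OR false = true
Overall: true → enrolled

Enrolled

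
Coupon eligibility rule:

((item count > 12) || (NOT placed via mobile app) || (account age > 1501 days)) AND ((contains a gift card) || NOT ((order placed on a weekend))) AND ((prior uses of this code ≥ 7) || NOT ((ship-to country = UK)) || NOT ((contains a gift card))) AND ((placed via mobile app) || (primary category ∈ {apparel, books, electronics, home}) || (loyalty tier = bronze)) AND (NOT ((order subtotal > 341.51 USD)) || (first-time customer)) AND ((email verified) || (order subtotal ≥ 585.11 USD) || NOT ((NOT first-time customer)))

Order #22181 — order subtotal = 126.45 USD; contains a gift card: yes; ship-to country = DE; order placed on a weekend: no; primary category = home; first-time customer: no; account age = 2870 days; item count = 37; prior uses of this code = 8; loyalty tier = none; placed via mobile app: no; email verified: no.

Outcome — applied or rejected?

Atomic conditions:
  item count > 12: 37 > 12 is true
  NOT placed via mobile app: no → true
  account age > 1501 days: 2870 > 1501 is true
  contains a gift card: yes → true
  order placed on a weekend: no → false
  prior uses of this code ≥ 7: 8 ≥ 7 is true
  ship-to country = UK: DE == UK is false
  placed via mobile app: no → false
  primary category ∈ {apparel, books, electronics, home}: home is in the set → true
  loyalty tier = bronze: none == bronze is false
  order subtotal > 341.51 USD: 126.45 > 341.51 is false
  first-time customer: no → false
  email verified: no → false
  order subtotal ≥ 585.11 USD: 126.45 ≥ 585.11 is false
  NOT first-time customer: no → true
Combine:
[1] true OR true OR true = true
[2.2] NOT false = true
[2] true OR true = true
[3.2] NOT false = true
[3.3] NOT true = false
[3] true OR true OR false = true
[4] false OR true OR false = true
[5.1] NOT false = true
[5] true OR false = true
[6.3] NOT true = false
[6] false OR false OR false = false
[root] true AND true AND true AND true AND true AND false = false
Overall: false → rejected

Rejected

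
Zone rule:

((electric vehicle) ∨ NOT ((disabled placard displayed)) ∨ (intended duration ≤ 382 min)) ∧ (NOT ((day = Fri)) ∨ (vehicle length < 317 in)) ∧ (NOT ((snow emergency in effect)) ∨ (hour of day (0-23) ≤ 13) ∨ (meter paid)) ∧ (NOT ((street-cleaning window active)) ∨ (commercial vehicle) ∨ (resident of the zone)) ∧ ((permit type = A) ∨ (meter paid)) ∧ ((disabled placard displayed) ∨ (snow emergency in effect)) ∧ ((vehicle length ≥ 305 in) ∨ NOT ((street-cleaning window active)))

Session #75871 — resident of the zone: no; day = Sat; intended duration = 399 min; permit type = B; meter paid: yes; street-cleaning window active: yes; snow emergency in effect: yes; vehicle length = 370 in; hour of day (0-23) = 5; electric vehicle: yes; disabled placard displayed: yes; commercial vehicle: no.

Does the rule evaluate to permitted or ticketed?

Atomic conditions:
  electric vehicle: yes → true
  disabled placard displayed: yes → true
  intended duration ≤ 382 min: 399 ≤ 382 is false
  day = Fri: Sat == Fri is false
  vehicle length < 317 in: 370 < 317 is false
  snow emergency in effect: yes → true
  hour of day (0-23) ≤ 13: 5 ≤ 13 is true
  meter paid: yes → true
  street-cleaning window active: yes → true
  commercial vehicle: no → false
  resident of the zone: no → false
  permit type = A: B == A is false
  vehicle length ≥ 305 in: 370 ≥ 305 is true
Combine:
[1.2] NOT true = false
[1] true OR false OR false = true
[2.1] NOT false = true
[2] true OR false = true
[3.1] NOT true = false
[3] false OR true OR true = true
[4.1] NOT true = false
[4] false OR false OR false = false
[5] false OR true = true
[6] true OR true = true
[7.2] NOT true = false
[7] true OR false = true
[root] true AND true AND true AND false AND true AND true AND true = false
Overall: false → ticketed

Ticketed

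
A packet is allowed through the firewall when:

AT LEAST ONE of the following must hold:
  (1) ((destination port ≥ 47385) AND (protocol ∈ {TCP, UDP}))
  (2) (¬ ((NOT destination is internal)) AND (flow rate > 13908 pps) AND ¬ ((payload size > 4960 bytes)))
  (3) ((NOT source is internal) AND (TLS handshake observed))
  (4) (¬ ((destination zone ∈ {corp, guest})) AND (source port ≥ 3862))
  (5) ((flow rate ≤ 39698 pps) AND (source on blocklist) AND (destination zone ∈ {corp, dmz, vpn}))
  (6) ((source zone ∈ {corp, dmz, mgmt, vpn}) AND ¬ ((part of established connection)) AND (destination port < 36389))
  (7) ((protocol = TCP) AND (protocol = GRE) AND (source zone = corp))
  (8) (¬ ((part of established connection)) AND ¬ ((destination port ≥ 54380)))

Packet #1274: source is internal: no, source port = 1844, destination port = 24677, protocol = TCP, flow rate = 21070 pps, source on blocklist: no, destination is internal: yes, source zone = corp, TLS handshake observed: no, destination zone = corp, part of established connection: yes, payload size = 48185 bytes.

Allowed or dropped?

Atomic conditions:
  destination port ≥ 47385: 24677 ≥ 47385 is false
  protocol ∈ {TCP, UDP}: TCP is in the set → true
  NOT destination is internal: yes → false
  flow rate > 13908 pps: 21070 > 13908 is true
  payload size > 4960 bytes: 48185 > 4960 is true
  NOT source is internal: no → true
  TLS handshake observed: no → false
  destination zone ∈ {corp, guest}: corp is in the set → true
  source port ≥ 3862: 1844 ≥ 3862 is false
  flow rate ≤ 39698 pps: 21070 ≤ 39698 is true
  source on blocklist: no → false
  destination zone ∈ {corp, dmz, vpn}: corp is in the set → true
  source zone ∈ {corp, dmz, mgmt, vpn}: corp is in the set → true
  part of established connection: yes → true
  destination port < 36389: 24677 < 36389 is true
  protocol = TCP: TCP == TCP is true
  protocol = GRE: TCP == GRE is false
  source zone = corp: corp == corp is true
  destination port ≥ 54380: 24677 ≥ 54380 is false
Combine:
[1] false AND true = false
[2.1] NOT false = true
[2.3] NOT true = false
[2] true AND true AND false = false
[3] true AND false = false
[4.1] NOT true = false
[4] false AND false = false
[5] true AND false AND true = false
[6.2] NOT true = false
[6] true AND false AND true = false
[7] true AND false AND true = false
[8.1] NOT true = false
[8.2] NOT false = true
[8] false AND true = false
[root] false OR false OR false OR false OR false OR false OR false OR false = false
Overall: false → dropped

Dropped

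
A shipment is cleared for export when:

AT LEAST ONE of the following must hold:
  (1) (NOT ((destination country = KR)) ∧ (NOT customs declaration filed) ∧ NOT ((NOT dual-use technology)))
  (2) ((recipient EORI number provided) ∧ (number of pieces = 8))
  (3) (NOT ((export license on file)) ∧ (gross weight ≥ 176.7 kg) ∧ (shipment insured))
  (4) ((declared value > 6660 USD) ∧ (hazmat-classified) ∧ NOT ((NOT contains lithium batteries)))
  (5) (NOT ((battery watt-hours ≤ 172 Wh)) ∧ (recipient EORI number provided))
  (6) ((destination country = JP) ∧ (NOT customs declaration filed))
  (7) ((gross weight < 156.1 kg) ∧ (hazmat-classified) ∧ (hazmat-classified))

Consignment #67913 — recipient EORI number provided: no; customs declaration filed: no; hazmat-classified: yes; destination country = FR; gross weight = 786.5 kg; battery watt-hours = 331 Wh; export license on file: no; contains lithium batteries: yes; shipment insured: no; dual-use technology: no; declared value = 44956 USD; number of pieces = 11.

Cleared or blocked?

Cleared

Atomic conditions:
  destination country = KR: FR == KR is false
  NOT customs declaration filed: no → true
  NOT dual-use technology: no → true
  recipient EORI number provided: no → false
  number of pieces = 8: 11 == 8 is false
  export license on file: no → false
  gross weight ≥ 176.7 kg: 786.5 ≥ 176.7 is true
  shipment insured: no → false
  declared value > 6660 USD: 44956 > 6660 is true
  hazmat-classified: yes → true
  NOT contains lithium batteries: yes → false
  battery watt-hours ≤ 172 Wh: 331 ≤ 172 is false
  destination country = JP: FR == JP is false
  gross weight < 156.1 kg: 786.5 < 156.1 is false
Combine:
[1.1] NOT false = true
[1.3] NOT true = false
[1] true AND true AND false = false
[2] false AND false = false
[3.1] NOT false = true
[3] true AND true AND false = false
[4.3] NOT false = true
[4] true AND true AND true = true
[5.1] NOT false = true
[5] true AND false = false
[6] false AND true = false
[7] false AND true AND true = false
[root] false OR false OR false OR true OR false OR false OR false = true
Overall: true → cleared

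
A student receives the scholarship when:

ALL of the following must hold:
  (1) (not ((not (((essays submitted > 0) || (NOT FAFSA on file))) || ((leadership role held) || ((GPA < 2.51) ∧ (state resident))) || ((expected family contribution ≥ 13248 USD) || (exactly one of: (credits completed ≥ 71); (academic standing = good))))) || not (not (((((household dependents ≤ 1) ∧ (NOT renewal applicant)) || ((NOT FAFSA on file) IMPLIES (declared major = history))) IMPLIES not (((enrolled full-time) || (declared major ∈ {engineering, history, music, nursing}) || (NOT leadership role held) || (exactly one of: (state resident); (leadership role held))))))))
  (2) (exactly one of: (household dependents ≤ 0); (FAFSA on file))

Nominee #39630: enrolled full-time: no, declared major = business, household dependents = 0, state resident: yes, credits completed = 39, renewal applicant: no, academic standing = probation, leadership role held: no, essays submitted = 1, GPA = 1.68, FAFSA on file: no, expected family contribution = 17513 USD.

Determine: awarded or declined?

Atomic conditions:
  essays submitted > 0: 1 > 0 is true
  NOT FAFSA on file: no → true
  leadership role held: no → false
  GPA < 2.51: 1.68 < 2.51 is true
  state resident: yes → true
  expected family contribution ≥ 13248 USD: 17513 ≥ 13248 is true
  credits completed ≥ 71: 39 ≥ 71 is false
  academic standing = good: probation == good is false
  household dependents ≤ 1: 0 ≤ 1 is true
  NOT renewal applicant: no → true
  declared major = history: business == history is false
  enrolled full-time: no → false
  declared major ∈ {engineering, history, music, nursing}: business is not in the set → false
  NOT leadership role held: no → true
  household dependents ≤ 0: 0 ≤ 0 is true
  FAFSA on file: no → false
Combine:
[1.1.1.1.1] true OR true = true
[1.1.1.1] NOT true = false
[1.1.1.2.2] true AND true = true
[1.1.1.2] false OR true = true
[1.1.1.3.2] exactly-one(false, false) = false
[1.1.1.3] true OR false = true
[1.1.1] false OR true OR true = true
[1.1] NOT true = false
[1.2.1.1.1.1] true AND true = true
[1.2.1.1.1.2] true → false = false
[1.2.1.1.1] true OR false = true
[1.2.1.1.2.1.4] exactly-one(true, false) = true
[1.2.1.1.2.1] false OR false OR true OR true = true
[1.2.1.1.2] NOT true = false
[1.2.1.1] true → false = false
[1.2.1] NOT false = true
[1.2] NOT true = false
[1] false OR false = false
[2] exactly-one(true, false) = true
[root] false AND true = false
Overall: false → declined

Declined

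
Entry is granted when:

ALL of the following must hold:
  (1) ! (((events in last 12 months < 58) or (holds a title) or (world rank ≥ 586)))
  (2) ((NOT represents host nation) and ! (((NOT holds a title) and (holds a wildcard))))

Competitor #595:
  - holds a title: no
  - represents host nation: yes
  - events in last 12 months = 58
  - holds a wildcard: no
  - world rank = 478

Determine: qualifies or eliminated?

Eliminated

Atomic conditions:
  events in last 12 months < 58: 58 < 58 is false
  holds a title: no → false
  world rank ≥ 586: 478 ≥ 586 is false
  NOT represents host nation: yes → false
  NOT holds a title: no → true
  holds a wildcard: no → false
Combine:
[1.1] false OR false OR false = false
[1] NOT false = true
[2.2.1] true AND false = false
[2.2] NOT false = true
[2] false AND true = false
[root] true AND false = false
Overall: false → eliminated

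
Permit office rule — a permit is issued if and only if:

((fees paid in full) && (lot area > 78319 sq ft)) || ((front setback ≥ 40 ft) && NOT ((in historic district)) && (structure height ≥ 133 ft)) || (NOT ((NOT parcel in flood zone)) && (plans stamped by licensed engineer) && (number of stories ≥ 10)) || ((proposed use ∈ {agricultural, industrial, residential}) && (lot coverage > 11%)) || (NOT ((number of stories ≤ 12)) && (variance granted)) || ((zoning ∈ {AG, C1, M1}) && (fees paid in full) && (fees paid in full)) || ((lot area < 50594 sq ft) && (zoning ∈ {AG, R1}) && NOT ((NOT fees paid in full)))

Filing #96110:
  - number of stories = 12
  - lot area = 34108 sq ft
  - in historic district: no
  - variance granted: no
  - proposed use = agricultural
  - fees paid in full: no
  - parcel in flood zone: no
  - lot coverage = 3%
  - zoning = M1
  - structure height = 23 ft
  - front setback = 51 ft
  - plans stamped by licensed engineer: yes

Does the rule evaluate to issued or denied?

Denied

Atomic conditions:
  fees paid in full: no → false
  lot area > 78319 sq ft: 34108 > 78319 is false
  front setback ≥ 40 ft: 51 ≥ 40 is true
  in historic district: no → false
  structure height ≥ 133 ft: 23 ≥ 133 is false
  NOT parcel in flood zone: no → true
  plans stamped by licensed engineer: yes → true
  number of stories ≥ 10: 12 ≥ 10 is true
  proposed use ∈ {agricultural, industrial, residential}: agricultural is in the set → true
  lot coverage > 11%: 3 > 11 is false
  number of stories ≤ 12: 12 ≤ 12 is true
  variance granted: no → false
  zoning ∈ {AG, C1, M1}: M1 is in the set → true
  lot area < 50594 sq ft: 34108 < 50594 is true
  zoning ∈ {AG, R1}: M1 is not in the set → false
  NOT fees paid in full: no → true
Combine:
[1] false AND false = false
[2.2] NOT false = true
[2] true AND true AND false = false
[3.1] NOT true = false
[3] false AND true AND true = false
[4] true AND false = false
[5.1] NOT true = false
[5] false AND false = false
[6] true AND false AND false = false
[7.3] NOT true = false
[7] true AND false AND false = false
[root] false OR false OR false OR false OR false OR false OR false = false
Overall: false → denied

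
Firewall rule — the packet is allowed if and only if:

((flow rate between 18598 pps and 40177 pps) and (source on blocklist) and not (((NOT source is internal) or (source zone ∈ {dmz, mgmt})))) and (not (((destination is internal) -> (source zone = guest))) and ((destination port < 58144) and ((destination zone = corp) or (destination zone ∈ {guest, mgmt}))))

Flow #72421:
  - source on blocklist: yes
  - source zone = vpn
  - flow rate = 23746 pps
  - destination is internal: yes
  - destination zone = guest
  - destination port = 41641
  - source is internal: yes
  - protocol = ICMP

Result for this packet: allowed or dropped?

Allowed

Atomic conditions:
  flow rate between 18598 pps and 40177 pps: 23746 in [18598, 40177] is true
  source on blocklist: yes → true
  NOT source is internal: yes → false
  source zone ∈ {dmz, mgmt}: vpn is not in the set → false
  destination is internal: yes → true
  source zone = guest: vpn == guest is false
  destination port < 58144: 41641 < 58144 is true
  destination zone = corp: guest == corp is false
  destination zone ∈ {guest, mgmt}: guest is in the set → true
Combine:
[1.3.1] false OR false = false
[1.3] NOT false = true
[1] true AND true AND true = true
[2.1.1] true → false = false
[2.1] NOT false = true
[2.2.2] false OR true = true
[2.2] true AND true = true
[2] true AND true = true
[root] true AND true = true
Overall: true → allowed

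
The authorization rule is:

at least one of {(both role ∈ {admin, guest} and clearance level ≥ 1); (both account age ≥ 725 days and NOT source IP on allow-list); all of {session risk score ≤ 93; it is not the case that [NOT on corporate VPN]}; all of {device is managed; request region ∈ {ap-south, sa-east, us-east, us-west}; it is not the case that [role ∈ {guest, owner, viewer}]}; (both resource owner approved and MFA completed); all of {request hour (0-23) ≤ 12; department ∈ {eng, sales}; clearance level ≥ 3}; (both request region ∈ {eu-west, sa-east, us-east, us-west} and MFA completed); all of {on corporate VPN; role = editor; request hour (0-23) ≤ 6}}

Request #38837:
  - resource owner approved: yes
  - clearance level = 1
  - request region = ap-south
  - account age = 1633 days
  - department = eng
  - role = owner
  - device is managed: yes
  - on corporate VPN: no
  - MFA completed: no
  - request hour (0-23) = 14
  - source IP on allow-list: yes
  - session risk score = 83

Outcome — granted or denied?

Denied

Atomic conditions:
  role ∈ {admin, guest}: owner is not in the set → false
  clearance level ≥ 1: 1 ≥ 1 is true
  account age ≥ 725 days: 1633 ≥ 725 is true
  NOT source IP on allow-list: yes → false
  session risk score ≤ 93: 83 ≤ 93 is true
  NOT on corporate VPN: no → true
  device is managed: yes → true
  request region ∈ {ap-south, sa-east, us-east, us-west}: ap-south is in the set → true
  role ∈ {guest, owner, viewer}: owner is in the set → true
  resource owner approved: yes → true
  MFA completed: no → false
  request hour (0-23) ≤ 12: 14 ≤ 12 is false
  department ∈ {eng, sales}: eng is in the set → true
  clearance level ≥ 3: 1 ≥ 3 is false
  request region ∈ {eu-west, sa-east, us-east, us-west}: ap-south is not in the set → false
  on corporate VPN: no → false
  role = editor: owner == editor is false
  request hour (0-23) ≤ 6: 14 ≤ 6 is false
Combine:
[1] false AND true = false
[2] true AND false = false
[3.2] NOT true = false
[3] true AND false = false
[4.3] NOT true = false
[4] true AND true AND false = false
[5] true AND false = false
[6] false AND true AND false = false
[7] false AND false = false
[8] false AND false AND false = false
[root] false OR false OR false OR false OR false OR false OR false OR false = false
Overall: false → denied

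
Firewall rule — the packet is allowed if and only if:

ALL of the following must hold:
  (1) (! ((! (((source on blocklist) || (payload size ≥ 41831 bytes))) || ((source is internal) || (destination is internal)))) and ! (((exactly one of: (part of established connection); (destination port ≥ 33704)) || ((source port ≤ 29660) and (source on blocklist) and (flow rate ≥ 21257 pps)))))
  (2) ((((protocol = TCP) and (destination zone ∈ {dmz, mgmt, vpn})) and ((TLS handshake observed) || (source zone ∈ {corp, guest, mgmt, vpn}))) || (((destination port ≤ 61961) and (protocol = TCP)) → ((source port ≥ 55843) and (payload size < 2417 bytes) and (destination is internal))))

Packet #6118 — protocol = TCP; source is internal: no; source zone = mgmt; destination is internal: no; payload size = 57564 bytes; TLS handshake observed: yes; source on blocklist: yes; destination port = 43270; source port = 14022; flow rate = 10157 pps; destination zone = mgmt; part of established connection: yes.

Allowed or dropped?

Atomic conditions:
  source on blocklist: yes → true
  payload size ≥ 41831 bytes: 57564 ≥ 41831 is true
  source is internal: no → false
  destination is internal: no → false
  part of established connection: yes → true
  destination port ≥ 33704: 43270 ≥ 33704 is true
  source port ≤ 29660: 14022 ≤ 29660 is true
  flow rate ≥ 21257 pps: 10157 ≥ 21257 is false
  protocol = TCP: TCP == TCP is true
  destination zone ∈ {dmz, mgmt, vpn}: mgmt is in the set → true
  TLS handshake observed: yes → true
  source zone ∈ {corp, guest, mgmt, vpn}: mgmt is in the set → true
  destination port ≤ 61961: 43270 ≤ 61961 is true
  source port ≥ 55843: 14022 ≥ 55843 is false
  payload size < 2417 bytes: 57564 < 2417 is false
Combine:
[1.1.1.1.1] true OR true = true
[1.1.1.1] NOT true = false
[1.1.1.2] false OR false = false
[1.1.1] false OR false = false
[1.1] NOT false = true
[1.2.1.1] exactly-one(true, true) = false
[1.2.1.2] true AND true AND false = false
[1.2.1] false OR false = false
[1.2] NOT false = true
[1] true AND true = true
[2.1.1] true AND true = true
[2.1.2] true OR true = true
[2.1] true AND true = true
[2.2.1] true AND true = true
[2.2.2] false AND false AND false = false
[2.2] true → false = false
[2] true OR false = true
[root] true AND true = true
Overall: true → allowed

Allowed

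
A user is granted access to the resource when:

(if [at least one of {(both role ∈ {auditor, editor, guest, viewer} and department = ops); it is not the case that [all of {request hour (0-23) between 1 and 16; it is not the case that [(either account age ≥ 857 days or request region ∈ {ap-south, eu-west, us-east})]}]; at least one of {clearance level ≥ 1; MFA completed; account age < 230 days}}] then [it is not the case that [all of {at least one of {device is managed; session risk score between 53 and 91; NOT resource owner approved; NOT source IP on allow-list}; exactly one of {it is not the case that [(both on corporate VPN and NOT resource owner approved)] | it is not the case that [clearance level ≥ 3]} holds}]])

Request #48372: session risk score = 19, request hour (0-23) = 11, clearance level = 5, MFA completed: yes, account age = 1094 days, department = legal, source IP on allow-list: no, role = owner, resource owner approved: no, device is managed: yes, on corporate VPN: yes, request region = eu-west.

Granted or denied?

Atomic conditions:
  role ∈ {auditor, editor, guest, viewer}: owner is not in the set → false
  department = ops: legal == ops is false
  request hour (0-23) between 1 and 16: 11 in [1, 16] is true
  account age ≥ 857 days: 1094 ≥ 857 is true
  request region ∈ {ap-south, eu-west, us-east}: eu-west is in the set → true
  clearance level ≥ 1: 5 ≥ 1 is true
  MFA completed: yes → true
  account age < 230 days: 1094 < 230 is false
  device is managed: yes → true
  session risk score between 53 and 91: 19 in [53, 91] is false
  NOT resource owner approved: no → true
  NOT source IP on allow-list: no → true
  on corporate VPN: yes → true
  clearance level ≥ 3: 5 ≥ 3 is true
Combine:
[1.1] false AND false = false
[1.2.1.2.1] true OR true = true
[1.2.1.2] NOT true = false
[1.2.1] true AND false = false
[1.2] NOT false = true
[1.3] true OR true OR false = true
[1] false OR true OR true = true
[2.1.1] true OR false OR true OR true = true
[2.1.2.1.1] true AND true = true
[2.1.2.1] NOT true = false
[2.1.2.2] NOT true = false
[2.1.2] exactly-one(false, false) = false
[2.1] true AND false = false
[2] NOT false = true
[root] true → true = true
Overall: true → granted

Granted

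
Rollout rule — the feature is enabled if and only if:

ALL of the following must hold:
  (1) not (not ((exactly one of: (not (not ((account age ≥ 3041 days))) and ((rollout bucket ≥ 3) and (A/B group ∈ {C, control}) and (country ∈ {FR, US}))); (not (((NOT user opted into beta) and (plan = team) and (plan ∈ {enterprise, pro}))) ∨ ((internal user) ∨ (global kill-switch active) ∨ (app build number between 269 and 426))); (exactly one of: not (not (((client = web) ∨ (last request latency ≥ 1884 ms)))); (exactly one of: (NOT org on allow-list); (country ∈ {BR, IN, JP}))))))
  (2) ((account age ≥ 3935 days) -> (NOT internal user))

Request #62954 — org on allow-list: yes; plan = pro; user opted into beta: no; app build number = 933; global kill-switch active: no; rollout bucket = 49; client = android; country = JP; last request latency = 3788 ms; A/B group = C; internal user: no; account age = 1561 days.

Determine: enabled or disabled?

Atomic conditions:
  account age ≥ 3041 days: 1561 ≥ 3041 is false
  rollout bucket ≥ 3: 49 ≥ 3 is true
  A/B group ∈ {C, control}: C is in the set → true
  country ∈ {FR, US}: JP is not in the set → false
  NOT user opted into beta: no → true
  plan = team: pro == team is false
  plan ∈ {enterprise, pro}: pro is in the set → true
  internal user: no → false
  global kill-switch active: no → false
  app build number between 269 and 426: 933 in [269, 426] is false
  client = web: android == web is false
  last request latency ≥ 1884 ms: 3788 ≥ 1884 is true
  NOT org on allow-list: yes → false
  country ∈ {BR, IN, JP}: JP is in the set → true
  account age ≥ 3935 days: 1561 ≥ 3935 is false
  NOT internal user: no → true
Combine:
[1.1.1.1.1.1] NOT false = true
[1.1.1.1.1] NOT true = false
[1.1.1.1.2] true AND true AND false = false
[1.1.1.1] false AND false = false
[1.1.1.2.1.1] true AND false AND true = false
[1.1.1.2.1] NOT false = true
[1.1.1.2.2] false OR false OR false = false
[1.1.1.2] true OR false = true
[1.1.1.3.1.1.1] false OR true = true
[1.1.1.3.1.1] NOT true = false
[1.1.1.3.1] NOT false = true
[1.1.1.3.2] exactly-one(false, true) = true
[1.1.1.3] exactly-one(true, true) = false
[1.1.1] exactly-one(false, true, false) = true
[1.1] NOT true = false
[1] NOT false = true
[2] false → true (antecedent false ⇒ implication holds) = true
[root] true AND true = true
Overall: true → enabled

Enabled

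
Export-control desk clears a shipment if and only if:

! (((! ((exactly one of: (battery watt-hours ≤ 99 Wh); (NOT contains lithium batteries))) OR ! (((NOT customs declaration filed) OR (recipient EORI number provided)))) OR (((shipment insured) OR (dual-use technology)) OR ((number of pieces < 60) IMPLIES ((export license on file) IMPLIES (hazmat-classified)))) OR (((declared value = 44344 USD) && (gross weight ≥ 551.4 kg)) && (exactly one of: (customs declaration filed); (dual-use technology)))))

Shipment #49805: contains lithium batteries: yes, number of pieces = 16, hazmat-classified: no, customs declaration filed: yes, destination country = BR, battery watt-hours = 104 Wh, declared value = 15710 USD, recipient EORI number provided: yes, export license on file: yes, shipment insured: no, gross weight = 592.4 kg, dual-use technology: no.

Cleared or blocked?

Blocked

Atomic conditions:
  battery watt-hours ≤ 99 Wh: 104 ≤ 99 is false
  NOT contains lithium batteries: yes → false
  NOT customs declaration filed: yes → false
  recipient EORI number provided: yes → true
  shipment insured: no → false
  dual-use technology: no → false
  number of pieces < 60: 16 < 60 is true
  export license on file: yes → true
  hazmat-classified: no → false
  declared value = 44344 USD: 15710 == 44344 is false
  gross weight ≥ 551.4 kg: 592.4 ≥ 551.4 is true
  customs declaration filed: yes → true
Combine:
[1.1.1.1] exactly-one(false, false) = false
[1.1.1] NOT false = true
[1.1.2.1] false OR true = true
[1.1.2] NOT true = false
[1.1] true OR false = true
[1.2.1] false OR false = false
[1.2.2.2] true → false = false
[1.2.2] true → false = false
[1.2] false OR false = false
[1.3.1] false AND true = false
[1.3.2] exactly-one(true, false) = true
[1.3] false AND true = false
[1] true OR false OR false = true
[root] NOT true = false
Overall: false → blocked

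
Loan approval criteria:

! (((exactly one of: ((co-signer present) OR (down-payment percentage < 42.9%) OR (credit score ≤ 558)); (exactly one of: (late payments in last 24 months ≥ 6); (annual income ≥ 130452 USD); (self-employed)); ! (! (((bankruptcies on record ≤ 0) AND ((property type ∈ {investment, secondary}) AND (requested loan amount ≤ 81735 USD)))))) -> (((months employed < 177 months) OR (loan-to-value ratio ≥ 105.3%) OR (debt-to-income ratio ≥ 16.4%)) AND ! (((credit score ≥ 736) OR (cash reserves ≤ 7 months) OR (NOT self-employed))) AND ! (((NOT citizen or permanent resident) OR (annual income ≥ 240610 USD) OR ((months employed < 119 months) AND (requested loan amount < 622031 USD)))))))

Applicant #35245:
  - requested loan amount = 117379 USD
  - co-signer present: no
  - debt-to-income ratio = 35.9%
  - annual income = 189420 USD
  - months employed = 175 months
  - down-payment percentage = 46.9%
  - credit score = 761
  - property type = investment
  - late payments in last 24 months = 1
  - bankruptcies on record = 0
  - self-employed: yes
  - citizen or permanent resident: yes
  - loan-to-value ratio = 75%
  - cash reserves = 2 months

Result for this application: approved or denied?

Denied

Atomic conditions:
  co-signer present: no → false
  down-payment percentage < 42.9%: 46.9 < 42.9 is false
  credit score ≤ 558: 761 ≤ 558 is false
  late payments in last 24 months ≥ 6: 1 ≥ 6 is false
  annual income ≥ 130452 USD: 189420 ≥ 130452 is true
  self-employed: yes → true
  bankruptcies on record ≤ 0: 0 ≤ 0 is true
  property type ∈ {investment, secondary}: investment is in the set → true
  requested loan amount ≤ 81735 USD: 117379 ≤ 81735 is false
  months employed < 177 months: 175 < 177 is true
  loan-to-value ratio ≥ 105.3%: 75 ≥ 105.3 is false
  debt-to-income ratio ≥ 16.4%: 35.9 ≥ 16.4 is true
  credit score ≥ 736: 761 ≥ 736 is true
  cash reserves ≤ 7 months: 2 ≤ 7 is true
  NOT self-employed: yes → false
  NOT citizen or permanent resident: yes → false
  annual income ≥ 240610 USD: 189420 ≥ 240610 is false
  months employed < 119 months: 175 < 119 is false
  requested loan amount < 622031 USD: 117379 < 622031 is true
Combine:
[1.1.1] false OR false OR false = false
[1.1.2] exactly-one(false, true, true) = false
[1.1.3.1.1.2] true AND false = false
[1.1.3.1.1] true AND false = false
[1.1.3.1] NOT false = true
[1.1.3] NOT true = false
[1.1] exactly-one(false, false, false) = false
[1.2.1] true OR false OR true = true
[1.2.2.1] true OR true OR false = true
[1.2.2] NOT true = false
[1.2.3.1.3] false AND true = false
[1.2.3.1] false OR false OR false = false
[1.2.3] NOT false = true
[1.2] true AND false AND true = false
[1] false → false (antecedent false ⇒ implication holds) = true
[root] NOT true = false
Overall: false → denied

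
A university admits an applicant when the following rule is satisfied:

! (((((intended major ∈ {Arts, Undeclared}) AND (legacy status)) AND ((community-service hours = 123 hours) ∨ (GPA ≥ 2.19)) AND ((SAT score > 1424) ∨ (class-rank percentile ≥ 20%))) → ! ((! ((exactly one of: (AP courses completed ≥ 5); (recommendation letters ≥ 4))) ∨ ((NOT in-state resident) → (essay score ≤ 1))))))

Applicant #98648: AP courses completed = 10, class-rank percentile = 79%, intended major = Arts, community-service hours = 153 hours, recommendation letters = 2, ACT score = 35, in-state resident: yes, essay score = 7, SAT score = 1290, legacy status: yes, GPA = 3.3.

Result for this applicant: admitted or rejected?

Admitted

Atomic conditions:
  intended major ∈ {Arts, Undeclared}: Arts is in the set → true
  legacy status: yes → true
  community-service hours = 123 hours: 153 == 123 is false
  GPA ≥ 2.19: 3.3 ≥ 2.19 is true
  SAT score > 1424: 1290 > 1424 is false
  class-rank percentile ≥ 20%: 79 ≥ 20 is true
  AP courses completed ≥ 5: 10 ≥ 5 is true
  recommendation letters ≥ 4: 2 ≥ 4 is false
  NOT in-state resident: yes → false
  essay score ≤ 1: 7 ≤ 1 is false
Combine:
[1.1.1] true AND true = true
[1.1.2] false OR true = true
[1.1.3] false OR true = true
[1.1] true AND true AND true = true
[1.2.1.1.1] exactly-one(true, false) = true
[1.2.1.1] NOT true = false
[1.2.1.2] false → false (antecedent false ⇒ implication holds) = true
[1.2.1] false OR true = true
[1.2] NOT true = false
[1] true → false = false
[root] NOT false = true
Overall: true → admitted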